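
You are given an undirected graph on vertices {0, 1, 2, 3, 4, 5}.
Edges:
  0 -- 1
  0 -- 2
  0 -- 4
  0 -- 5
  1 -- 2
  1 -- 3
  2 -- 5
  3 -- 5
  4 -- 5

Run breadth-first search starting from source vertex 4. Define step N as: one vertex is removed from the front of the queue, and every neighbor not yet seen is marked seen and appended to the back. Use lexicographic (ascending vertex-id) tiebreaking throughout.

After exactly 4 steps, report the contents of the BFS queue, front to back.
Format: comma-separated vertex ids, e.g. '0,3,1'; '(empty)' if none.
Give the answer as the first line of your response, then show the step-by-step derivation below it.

2,3

step 1: dequeue 4; queue=[0,5]; order=4
step 2: dequeue 0; queue=[5,1,2]; order=4,0
step 3: dequeue 5; queue=[1,2,3]; order=4,0,5
step 4: dequeue 1; queue=[2,3]; order=4,0,5,1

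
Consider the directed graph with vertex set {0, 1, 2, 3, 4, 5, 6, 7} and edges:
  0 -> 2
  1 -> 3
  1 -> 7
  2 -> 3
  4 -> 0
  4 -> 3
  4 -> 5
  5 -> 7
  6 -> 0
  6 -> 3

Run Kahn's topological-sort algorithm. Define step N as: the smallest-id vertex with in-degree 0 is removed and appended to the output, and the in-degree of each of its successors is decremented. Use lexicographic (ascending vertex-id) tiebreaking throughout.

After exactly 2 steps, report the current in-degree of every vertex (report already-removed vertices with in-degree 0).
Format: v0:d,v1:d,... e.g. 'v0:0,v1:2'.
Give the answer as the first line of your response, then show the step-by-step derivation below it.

v0:1,v1:0,v2:1,v3:2,v4:0,v5:0,v6:0,v7:1

step 1: output 1; order=[1]; indeg=(2,0,1,3,0,1,0,1)
step 2: output 4; order=[1,4]; indeg=(1,0,1,2,0,0,0,1)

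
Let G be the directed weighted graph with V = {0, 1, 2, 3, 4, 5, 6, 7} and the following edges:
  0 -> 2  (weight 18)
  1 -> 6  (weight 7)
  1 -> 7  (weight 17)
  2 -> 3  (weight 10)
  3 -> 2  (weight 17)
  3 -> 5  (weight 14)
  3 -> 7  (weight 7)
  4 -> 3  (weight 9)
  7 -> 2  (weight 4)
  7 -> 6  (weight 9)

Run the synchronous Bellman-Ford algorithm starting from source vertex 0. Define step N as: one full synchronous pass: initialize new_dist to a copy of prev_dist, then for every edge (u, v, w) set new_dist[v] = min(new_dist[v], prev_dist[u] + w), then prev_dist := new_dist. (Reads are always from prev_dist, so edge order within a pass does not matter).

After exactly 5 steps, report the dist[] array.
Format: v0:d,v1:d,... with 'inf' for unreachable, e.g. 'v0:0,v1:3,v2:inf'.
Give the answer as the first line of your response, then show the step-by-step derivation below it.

v0:0,v1:inf,v2:18,v3:28,v4:inf,v5:42,v6:44,v7:35

step 1: dist = v0:0,v1:inf,v2:18,v3:inf,v4:inf,v5:inf,v6:inf,v7:inf
step 2: dist = v0:0,v1:inf,v2:18,v3:28,v4:inf,v5:inf,v6:inf,v7:inf
step 3: dist = v0:0,v1:inf,v2:18,v3:28,v4:inf,v5:42,v6:inf,v7:35
step 4: dist = v0:0,v1:inf,v2:18,v3:28,v4:inf,v5:42,v6:44,v7:35
step 5: dist = v0:0,v1:inf,v2:18,v3:28,v4:inf,v5:42,v6:44,v7:35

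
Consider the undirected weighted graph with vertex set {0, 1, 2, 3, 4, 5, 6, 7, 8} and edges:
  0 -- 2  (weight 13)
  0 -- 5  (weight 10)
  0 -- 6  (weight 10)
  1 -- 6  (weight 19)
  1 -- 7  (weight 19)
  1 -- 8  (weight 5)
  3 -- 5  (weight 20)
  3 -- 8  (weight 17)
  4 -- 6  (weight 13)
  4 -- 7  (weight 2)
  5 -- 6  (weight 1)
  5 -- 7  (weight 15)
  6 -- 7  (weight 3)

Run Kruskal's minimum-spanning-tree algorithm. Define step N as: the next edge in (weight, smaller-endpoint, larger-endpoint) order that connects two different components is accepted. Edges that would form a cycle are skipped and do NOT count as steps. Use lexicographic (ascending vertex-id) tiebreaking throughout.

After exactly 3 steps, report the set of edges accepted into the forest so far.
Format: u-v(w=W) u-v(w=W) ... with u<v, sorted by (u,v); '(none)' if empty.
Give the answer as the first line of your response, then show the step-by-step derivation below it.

4-7(w=2) 5-6(w=1) 6-7(w=3)

step 1: add edge 5-6 (w=1); MST = {5-6(w=1)}
step 2: add edge 4-7 (w=2); MST = {4-7(w=2) 5-6(w=1)}
step 3: add edge 6-7 (w=3); MST = {4-7(w=2) 5-6(w=1) 6-7(w=3)}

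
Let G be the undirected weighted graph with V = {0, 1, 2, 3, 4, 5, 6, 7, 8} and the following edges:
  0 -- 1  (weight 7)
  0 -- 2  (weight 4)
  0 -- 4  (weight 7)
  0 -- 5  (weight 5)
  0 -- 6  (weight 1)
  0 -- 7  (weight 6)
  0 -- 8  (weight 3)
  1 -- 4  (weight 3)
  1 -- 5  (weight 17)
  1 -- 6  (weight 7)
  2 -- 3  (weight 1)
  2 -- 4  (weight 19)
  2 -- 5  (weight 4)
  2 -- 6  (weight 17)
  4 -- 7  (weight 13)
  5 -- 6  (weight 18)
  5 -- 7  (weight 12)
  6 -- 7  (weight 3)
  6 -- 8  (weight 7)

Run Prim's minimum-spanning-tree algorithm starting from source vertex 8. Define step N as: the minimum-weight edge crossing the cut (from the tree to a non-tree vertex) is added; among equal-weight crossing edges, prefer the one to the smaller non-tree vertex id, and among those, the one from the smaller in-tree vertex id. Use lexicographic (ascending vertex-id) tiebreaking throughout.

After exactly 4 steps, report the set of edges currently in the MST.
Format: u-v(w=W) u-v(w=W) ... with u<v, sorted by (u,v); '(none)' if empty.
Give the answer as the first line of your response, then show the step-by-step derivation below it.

0-2(w=4) 0-6(w=1) 0-8(w=3) 6-7(w=3)

step 1: add edge 0-8 (w=3); MST = {0-8(w=3)}
step 2: add edge 0-6 (w=1); MST = {0-6(w=1) 0-8(w=3)}
step 3: add edge 6-7 (w=3); MST = {0-6(w=1) 0-8(w=3) 6-7(w=3)}
step 4: add edge 0-2 (w=4); MST = {0-2(w=4) 0-6(w=1) 0-8(w=3) 6-7(w=3)}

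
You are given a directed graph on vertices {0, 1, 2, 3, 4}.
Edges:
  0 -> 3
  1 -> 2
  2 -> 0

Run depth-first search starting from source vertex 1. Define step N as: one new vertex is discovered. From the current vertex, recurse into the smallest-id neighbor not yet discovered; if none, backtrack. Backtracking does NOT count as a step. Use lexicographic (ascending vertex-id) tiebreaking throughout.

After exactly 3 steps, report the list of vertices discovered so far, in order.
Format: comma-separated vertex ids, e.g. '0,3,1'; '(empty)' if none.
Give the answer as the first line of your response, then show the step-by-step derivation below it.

1,2,0

step 1: discover 1; path=1; order=1
step 2: discover 2; path=1>2; order=1,2
step 3: discover 0; path=1>2>0; order=1,2,0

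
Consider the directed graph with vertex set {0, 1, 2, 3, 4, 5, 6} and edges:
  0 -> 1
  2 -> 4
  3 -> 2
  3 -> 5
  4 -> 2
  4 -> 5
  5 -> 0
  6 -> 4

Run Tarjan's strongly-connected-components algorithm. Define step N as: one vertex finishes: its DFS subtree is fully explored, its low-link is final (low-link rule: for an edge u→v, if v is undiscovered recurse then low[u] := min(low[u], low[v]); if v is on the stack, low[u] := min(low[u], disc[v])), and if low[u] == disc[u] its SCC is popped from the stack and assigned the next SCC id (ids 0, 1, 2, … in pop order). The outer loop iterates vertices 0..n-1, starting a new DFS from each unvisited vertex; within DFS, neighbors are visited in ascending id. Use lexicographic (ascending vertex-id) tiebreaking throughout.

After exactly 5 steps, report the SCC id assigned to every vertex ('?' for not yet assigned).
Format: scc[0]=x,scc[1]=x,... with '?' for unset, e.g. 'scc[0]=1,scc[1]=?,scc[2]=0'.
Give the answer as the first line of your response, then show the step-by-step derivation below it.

scc[0]=1,scc[1]=0,scc[2]=3,scc[3]=?,scc[4]=3,scc[5]=2,scc[6]=?

step 1: low=(low[0]=0,low[1]=1,low[2]=?,low[3]=?,low[4]=?,low[5]=?,low[6]=?); scc=(scc[0]=?,scc[1]=0,scc[2]=?,scc[3]=?,scc[4]=?,scc[5]=?,scc[6]=?)
step 2: low=(low[0]=0,low[1]=1,low[2]=?,low[3]=?,low[4]=?,low[5]=?,low[6]=?); scc=(scc[0]=1,scc[1]=0,scc[2]=?,scc[3]=?,scc[4]=?,scc[5]=?,scc[6]=?)
step 3: low=(low[0]=0,low[1]=1,low[2]=2,low[3]=?,low[4]=2,low[5]=4,low[6]=?); scc=(scc[0]=1,scc[1]=0,scc[2]=?,scc[3]=?,scc[4]=?,scc[5]=2,scc[6]=?)
step 4: low=(low[0]=0,low[1]=1,low[2]=2,low[3]=?,low[4]=2,low[5]=4,low[6]=?); scc=(scc[0]=1,scc[1]=0,scc[2]=?,scc[3]=?,scc[4]=?,scc[5]=2,scc[6]=?)
step 5: low=(low[0]=0,low[1]=1,low[2]=2,low[3]=?,low[4]=2,low[5]=4,low[6]=?); scc=(scc[0]=1,scc[1]=0,scc[2]=3,scc[3]=?,scc[4]=3,scc[5]=2,scc[6]=?)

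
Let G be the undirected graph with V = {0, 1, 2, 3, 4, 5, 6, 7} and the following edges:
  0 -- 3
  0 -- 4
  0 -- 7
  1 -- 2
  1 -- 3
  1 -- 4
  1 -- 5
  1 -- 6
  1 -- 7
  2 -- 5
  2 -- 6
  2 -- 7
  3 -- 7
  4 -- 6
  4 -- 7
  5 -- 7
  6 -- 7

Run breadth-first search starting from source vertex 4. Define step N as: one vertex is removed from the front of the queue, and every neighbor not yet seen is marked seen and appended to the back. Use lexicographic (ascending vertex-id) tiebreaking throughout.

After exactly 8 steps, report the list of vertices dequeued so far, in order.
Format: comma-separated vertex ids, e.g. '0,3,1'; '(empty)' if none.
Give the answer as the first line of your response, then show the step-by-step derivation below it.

4,0,1,6,7,3,2,5

step 1: dequeue 4; queue=[0,1,6,7]; order=4
step 2: dequeue 0; queue=[1,6,7,3]; order=4,0
step 3: dequeue 1; queue=[6,7,3,2,5]; order=4,0,1
step 4: dequeue 6; queue=[7,3,2,5]; order=4,0,1,6
step 5: dequeue 7; queue=[3,2,5]; order=4,0,1,6,7
step 6: dequeue 3; queue=[2,5]; order=4,0,1,6,7,3
step 7: dequeue 2; queue=[5]; order=4,0,1,6,7,3,2
step 8: dequeue 5; queue=[(empty)]; order=4,0,1,6,7,3,2,5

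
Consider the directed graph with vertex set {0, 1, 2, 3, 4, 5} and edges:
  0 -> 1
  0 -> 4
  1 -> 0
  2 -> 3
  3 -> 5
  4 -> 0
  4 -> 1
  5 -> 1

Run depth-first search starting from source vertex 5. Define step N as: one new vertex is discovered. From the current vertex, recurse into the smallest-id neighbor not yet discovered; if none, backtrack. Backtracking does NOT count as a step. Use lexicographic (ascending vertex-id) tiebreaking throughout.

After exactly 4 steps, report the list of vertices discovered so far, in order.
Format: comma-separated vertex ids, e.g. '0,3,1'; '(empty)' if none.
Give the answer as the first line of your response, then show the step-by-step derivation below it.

5,1,0,4

step 1: discover 5; path=5; order=5
step 2: discover 1; path=5>1; order=5,1
step 3: discover 0; path=5>1>0; order=5,1,0
step 4: discover 4; path=5>1>0>4; order=5,1,0,4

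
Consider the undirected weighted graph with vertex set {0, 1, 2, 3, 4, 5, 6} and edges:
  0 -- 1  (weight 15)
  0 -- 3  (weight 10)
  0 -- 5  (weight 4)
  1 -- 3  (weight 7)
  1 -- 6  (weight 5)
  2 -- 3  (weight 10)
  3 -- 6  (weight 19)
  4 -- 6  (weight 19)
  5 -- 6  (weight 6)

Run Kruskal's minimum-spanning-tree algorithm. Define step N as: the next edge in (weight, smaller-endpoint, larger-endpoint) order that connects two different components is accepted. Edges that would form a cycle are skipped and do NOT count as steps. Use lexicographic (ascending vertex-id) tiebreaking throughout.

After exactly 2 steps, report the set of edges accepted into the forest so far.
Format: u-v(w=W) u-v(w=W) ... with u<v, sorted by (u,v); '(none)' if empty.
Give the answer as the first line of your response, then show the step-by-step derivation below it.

0-5(w=4) 1-6(w=5)

step 1: add edge 0-5 (w=4); MST = {0-5(w=4)}
step 2: add edge 1-6 (w=5); MST = {0-5(w=4) 1-6(w=5)}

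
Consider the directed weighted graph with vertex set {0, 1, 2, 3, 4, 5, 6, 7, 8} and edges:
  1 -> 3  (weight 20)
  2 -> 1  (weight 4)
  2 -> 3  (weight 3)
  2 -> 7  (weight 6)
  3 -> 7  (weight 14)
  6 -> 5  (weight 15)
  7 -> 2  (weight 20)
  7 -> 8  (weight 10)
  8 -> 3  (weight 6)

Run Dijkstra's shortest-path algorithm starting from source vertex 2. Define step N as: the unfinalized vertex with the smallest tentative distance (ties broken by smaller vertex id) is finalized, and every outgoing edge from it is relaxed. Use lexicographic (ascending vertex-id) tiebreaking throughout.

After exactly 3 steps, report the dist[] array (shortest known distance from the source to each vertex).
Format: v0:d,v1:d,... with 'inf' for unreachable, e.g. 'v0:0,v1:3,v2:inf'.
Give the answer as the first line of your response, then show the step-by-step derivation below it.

v0:inf,v1:4,v2:0,v3:3,v4:inf,v5:inf,v6:inf,v7:6,v8:inf

step 1: dist = v0:inf,v1:4,v2:0,v3:3,v4:inf,v5:inf,v6:inf,v7:6,v8:inf
step 2: dist = v0:inf,v1:4,v2:0,v3:3,v4:inf,v5:inf,v6:inf,v7:6,v8:inf
step 3: dist = v0:inf,v1:4,v2:0,v3:3,v4:inf,v5:inf,v6:inf,v7:6,v8:inf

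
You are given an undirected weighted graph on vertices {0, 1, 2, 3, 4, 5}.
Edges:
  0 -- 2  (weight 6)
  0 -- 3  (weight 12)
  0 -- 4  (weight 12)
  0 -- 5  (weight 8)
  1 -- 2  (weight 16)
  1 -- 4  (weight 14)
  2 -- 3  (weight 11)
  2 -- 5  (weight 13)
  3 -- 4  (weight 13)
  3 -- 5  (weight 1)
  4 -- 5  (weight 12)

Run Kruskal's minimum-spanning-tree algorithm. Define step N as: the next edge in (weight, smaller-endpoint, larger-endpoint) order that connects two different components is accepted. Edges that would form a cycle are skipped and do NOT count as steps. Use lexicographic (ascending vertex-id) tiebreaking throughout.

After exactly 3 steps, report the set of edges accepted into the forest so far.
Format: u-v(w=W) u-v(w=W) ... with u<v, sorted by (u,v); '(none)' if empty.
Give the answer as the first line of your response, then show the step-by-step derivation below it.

0-2(w=6) 0-5(w=8) 3-5(w=1)

step 1: add edge 3-5 (w=1); MST = {3-5(w=1)}
step 2: add edge 0-2 (w=6); MST = {0-2(w=6) 3-5(w=1)}
step 3: add edge 0-5 (w=8); MST = {0-2(w=6) 0-5(w=8) 3-5(w=1)}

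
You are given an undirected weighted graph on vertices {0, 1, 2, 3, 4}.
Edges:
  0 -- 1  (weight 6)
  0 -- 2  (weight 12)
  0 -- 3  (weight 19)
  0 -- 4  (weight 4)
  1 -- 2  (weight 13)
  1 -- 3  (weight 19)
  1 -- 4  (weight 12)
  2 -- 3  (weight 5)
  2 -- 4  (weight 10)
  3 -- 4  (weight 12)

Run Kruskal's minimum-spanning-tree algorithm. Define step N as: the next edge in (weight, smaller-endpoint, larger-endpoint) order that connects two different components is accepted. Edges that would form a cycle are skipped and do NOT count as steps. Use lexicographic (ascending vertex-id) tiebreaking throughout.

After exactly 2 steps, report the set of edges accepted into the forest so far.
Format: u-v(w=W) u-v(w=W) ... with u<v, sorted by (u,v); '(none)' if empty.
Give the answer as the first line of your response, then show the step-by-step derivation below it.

0-4(w=4) 2-3(w=5)

step 1: add edge 0-4 (w=4); MST = {0-4(w=4)}
step 2: add edge 2-3 (w=5); MST = {0-4(w=4) 2-3(w=5)}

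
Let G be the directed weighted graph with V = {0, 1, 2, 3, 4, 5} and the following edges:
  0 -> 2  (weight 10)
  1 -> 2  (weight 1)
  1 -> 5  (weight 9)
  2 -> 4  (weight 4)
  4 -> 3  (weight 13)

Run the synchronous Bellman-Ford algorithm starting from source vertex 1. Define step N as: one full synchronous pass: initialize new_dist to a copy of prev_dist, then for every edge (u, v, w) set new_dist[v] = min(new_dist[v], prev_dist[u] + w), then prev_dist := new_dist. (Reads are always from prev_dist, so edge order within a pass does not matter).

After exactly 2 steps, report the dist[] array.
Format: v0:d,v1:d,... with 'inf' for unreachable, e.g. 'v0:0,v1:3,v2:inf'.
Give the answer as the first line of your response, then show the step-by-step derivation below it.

v0:inf,v1:0,v2:1,v3:inf,v4:5,v5:9

step 1: dist = v0:inf,v1:0,v2:1,v3:inf,v4:inf,v5:9
step 2: dist = v0:inf,v1:0,v2:1,v3:inf,v4:5,v5:9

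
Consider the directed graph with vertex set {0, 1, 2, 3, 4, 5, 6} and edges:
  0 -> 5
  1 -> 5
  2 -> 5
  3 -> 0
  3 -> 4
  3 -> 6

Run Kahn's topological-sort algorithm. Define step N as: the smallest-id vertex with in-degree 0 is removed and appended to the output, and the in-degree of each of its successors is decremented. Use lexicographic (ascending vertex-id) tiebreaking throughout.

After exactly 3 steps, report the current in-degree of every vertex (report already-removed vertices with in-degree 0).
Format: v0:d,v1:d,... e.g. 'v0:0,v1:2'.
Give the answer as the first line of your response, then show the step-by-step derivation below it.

v0:0,v1:0,v2:0,v3:0,v4:0,v5:1,v6:0

step 1: output 1; order=[1]; indeg=(1,0,0,0,1,2,1)
step 2: output 2; order=[1,2]; indeg=(1,0,0,0,1,1,1)
step 3: output 3; order=[1,2,3]; indeg=(0,0,0,0,0,1,0)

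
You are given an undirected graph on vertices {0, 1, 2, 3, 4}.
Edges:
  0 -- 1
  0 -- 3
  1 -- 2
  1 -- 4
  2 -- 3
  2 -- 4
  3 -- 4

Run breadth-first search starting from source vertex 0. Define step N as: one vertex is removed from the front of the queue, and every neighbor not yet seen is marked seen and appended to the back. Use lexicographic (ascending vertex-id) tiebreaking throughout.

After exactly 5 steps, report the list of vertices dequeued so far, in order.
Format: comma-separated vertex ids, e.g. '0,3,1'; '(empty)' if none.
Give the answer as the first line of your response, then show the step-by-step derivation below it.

0,1,3,2,4

step 1: dequeue 0; queue=[1,3]; order=0
step 2: dequeue 1; queue=[3,2,4]; order=0,1
step 3: dequeue 3; queue=[2,4]; order=0,1,3
step 4: dequeue 2; queue=[4]; order=0,1,3,2
step 5: dequeue 4; queue=[(empty)]; order=0,1,3,2,4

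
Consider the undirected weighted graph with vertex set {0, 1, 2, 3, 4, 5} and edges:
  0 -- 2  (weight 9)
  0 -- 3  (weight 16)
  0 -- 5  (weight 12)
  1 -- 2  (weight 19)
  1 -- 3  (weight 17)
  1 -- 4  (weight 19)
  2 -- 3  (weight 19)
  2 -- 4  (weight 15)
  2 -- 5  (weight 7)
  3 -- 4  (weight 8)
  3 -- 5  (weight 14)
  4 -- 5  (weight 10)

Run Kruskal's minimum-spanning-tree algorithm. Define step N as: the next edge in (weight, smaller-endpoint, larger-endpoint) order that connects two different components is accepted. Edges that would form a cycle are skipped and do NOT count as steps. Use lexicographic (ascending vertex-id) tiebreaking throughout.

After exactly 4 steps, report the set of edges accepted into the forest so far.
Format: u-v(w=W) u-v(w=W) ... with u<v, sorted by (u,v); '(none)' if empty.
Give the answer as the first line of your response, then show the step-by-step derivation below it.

0-2(w=9) 2-5(w=7) 3-4(w=8) 4-5(w=10)

step 1: add edge 2-5 (w=7); MST = {2-5(w=7)}
step 2: add edge 3-4 (w=8); MST = {2-5(w=7) 3-4(w=8)}
step 3: add edge 0-2 (w=9); MST = {0-2(w=9) 2-5(w=7) 3-4(w=8)}
step 4: add edge 4-5 (w=10); MST = {0-2(w=9) 2-5(w=7) 3-4(w=8) 4-5(w=10)}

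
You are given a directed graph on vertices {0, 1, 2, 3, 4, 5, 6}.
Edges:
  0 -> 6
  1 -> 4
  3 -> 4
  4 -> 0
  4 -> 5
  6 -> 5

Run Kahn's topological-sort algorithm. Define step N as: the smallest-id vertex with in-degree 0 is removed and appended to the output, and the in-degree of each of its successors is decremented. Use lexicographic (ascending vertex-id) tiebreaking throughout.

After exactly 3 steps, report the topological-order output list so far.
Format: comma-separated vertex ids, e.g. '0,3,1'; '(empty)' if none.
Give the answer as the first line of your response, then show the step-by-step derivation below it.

1,2,3

step 1: output 1; order=[1]; indeg=(1,0,0,0,1,2,1)
step 2: output 2; order=[1,2]; indeg=(1,0,0,0,1,2,1)
step 3: output 3; order=[1,2,3]; indeg=(1,0,0,0,0,2,1)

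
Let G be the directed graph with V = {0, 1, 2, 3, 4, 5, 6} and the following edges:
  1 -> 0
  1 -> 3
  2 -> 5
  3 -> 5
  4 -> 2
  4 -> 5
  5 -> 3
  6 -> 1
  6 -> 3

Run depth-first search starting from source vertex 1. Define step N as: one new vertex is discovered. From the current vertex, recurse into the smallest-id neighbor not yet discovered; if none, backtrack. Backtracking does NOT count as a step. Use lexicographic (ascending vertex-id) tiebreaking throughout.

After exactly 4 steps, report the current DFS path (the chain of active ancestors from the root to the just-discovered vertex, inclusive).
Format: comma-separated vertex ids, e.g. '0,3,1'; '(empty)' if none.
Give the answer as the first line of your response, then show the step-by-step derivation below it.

1,3,5

step 1: discover 1; path=1; order=1
step 2: discover 0; path=1>0; order=1,0
step 3: discover 3; path=1>3; order=1,0,3
step 4: discover 5; path=1>3>5; order=1,0,3,5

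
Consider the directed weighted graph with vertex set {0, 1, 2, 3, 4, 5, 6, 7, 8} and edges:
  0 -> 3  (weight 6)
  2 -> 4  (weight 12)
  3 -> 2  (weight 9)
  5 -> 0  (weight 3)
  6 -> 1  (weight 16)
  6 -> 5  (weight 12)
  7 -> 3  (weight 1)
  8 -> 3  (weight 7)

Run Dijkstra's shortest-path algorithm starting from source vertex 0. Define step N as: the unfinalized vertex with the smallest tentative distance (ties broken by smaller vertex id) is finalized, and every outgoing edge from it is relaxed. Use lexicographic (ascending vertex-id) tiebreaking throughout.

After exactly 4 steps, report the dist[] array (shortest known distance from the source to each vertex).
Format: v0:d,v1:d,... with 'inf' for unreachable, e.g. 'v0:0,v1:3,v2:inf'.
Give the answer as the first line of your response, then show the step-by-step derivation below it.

v0:0,v1:inf,v2:15,v3:6,v4:27,v5:inf,v6:inf,v7:inf,v8:inf

step 1: dist = v0:0,v1:inf,v2:inf,v3:6,v4:inf,v5:inf,v6:inf,v7:inf,v8:inf
step 2: dist = v0:0,v1:inf,v2:15,v3:6,v4:inf,v5:inf,v6:inf,v7:inf,v8:inf
step 3: dist = v0:0,v1:inf,v2:15,v3:6,v4:27,v5:inf,v6:inf,v7:inf,v8:inf
step 4: dist = v0:0,v1:inf,v2:15,v3:6,v4:27,v5:inf,v6:inf,v7:inf,v8:inf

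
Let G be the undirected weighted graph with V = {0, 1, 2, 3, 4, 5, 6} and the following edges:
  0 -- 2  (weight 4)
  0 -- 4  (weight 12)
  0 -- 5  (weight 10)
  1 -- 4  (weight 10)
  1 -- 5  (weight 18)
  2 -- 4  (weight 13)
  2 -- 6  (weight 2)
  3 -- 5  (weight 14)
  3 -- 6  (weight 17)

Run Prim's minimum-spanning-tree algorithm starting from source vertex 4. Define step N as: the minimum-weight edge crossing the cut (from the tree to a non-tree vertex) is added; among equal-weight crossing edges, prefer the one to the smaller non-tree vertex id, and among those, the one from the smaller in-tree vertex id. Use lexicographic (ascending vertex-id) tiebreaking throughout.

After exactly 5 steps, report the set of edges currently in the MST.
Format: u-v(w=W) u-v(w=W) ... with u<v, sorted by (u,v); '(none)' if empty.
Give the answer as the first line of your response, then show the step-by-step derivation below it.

0-2(w=4) 0-4(w=12) 0-5(w=10) 1-4(w=10) 2-6(w=2)

step 1: add edge 1-4 (w=10); MST = {1-4(w=10)}
step 2: add edge 0-4 (w=12); MST = {0-4(w=12) 1-4(w=10)}
step 3: add edge 0-2 (w=4); MST = {0-2(w=4) 0-4(w=12) 1-4(w=10)}
step 4: add edge 2-6 (w=2); MST = {0-2(w=4) 0-4(w=12) 1-4(w=10) 2-6(w=2)}
step 5: add edge 0-5 (w=10); MST = {0-2(w=4) 0-4(w=12) 0-5(w=10) 1-4(w=10) 2-6(w=2)}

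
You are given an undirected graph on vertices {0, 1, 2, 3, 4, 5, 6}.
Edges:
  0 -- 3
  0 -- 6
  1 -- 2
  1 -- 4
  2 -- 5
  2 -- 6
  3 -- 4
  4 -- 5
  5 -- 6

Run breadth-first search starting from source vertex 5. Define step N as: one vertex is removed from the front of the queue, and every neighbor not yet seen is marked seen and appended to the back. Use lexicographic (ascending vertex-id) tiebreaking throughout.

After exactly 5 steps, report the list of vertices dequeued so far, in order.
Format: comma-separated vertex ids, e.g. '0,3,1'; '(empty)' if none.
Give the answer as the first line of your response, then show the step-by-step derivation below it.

5,2,4,6,1

step 1: dequeue 5; queue=[2,4,6]; order=5
step 2: dequeue 2; queue=[4,6,1]; order=5,2
step 3: dequeue 4; queue=[6,1,3]; order=5,2,4
step 4: dequeue 6; queue=[1,3,0]; order=5,2,4,6
step 5: dequeue 1; queue=[3,0]; order=5,2,4,6,1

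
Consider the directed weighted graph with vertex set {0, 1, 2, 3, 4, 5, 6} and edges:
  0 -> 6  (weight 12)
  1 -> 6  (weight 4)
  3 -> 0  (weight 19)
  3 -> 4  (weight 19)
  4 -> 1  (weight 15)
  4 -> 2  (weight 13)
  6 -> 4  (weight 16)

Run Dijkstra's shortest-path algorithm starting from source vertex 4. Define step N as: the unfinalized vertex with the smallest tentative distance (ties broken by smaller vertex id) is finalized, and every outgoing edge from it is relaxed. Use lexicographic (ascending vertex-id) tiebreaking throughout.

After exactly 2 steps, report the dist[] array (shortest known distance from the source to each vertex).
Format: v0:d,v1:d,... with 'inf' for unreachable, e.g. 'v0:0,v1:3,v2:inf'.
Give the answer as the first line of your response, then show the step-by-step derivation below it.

v0:inf,v1:15,v2:13,v3:inf,v4:0,v5:inf,v6:inf

step 1: dist = v0:inf,v1:15,v2:13,v3:inf,v4:0,v5:inf,v6:inf
step 2: dist = v0:inf,v1:15,v2:13,v3:inf,v4:0,v5:inf,v6:inf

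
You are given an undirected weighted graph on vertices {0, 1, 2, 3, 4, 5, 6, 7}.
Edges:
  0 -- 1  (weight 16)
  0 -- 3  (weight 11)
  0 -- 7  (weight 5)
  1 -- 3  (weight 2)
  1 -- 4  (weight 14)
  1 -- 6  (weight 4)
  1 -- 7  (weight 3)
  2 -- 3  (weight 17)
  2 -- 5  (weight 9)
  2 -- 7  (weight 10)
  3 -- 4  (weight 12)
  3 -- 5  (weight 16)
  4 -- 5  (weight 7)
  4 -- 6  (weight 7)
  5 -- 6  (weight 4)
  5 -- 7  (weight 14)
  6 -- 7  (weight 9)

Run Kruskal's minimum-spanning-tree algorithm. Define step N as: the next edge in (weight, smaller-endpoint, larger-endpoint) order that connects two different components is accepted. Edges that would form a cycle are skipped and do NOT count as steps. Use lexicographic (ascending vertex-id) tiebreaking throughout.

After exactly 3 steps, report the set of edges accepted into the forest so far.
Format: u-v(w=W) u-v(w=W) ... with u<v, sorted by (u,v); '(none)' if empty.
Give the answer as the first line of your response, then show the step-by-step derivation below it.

1-3(w=2) 1-6(w=4) 1-7(w=3)

step 1: add edge 1-3 (w=2); MST = {1-3(w=2)}
step 2: add edge 1-7 (w=3); MST = {1-3(w=2) 1-7(w=3)}
step 3: add edge 1-6 (w=4); MST = {1-3(w=2) 1-6(w=4) 1-7(w=3)}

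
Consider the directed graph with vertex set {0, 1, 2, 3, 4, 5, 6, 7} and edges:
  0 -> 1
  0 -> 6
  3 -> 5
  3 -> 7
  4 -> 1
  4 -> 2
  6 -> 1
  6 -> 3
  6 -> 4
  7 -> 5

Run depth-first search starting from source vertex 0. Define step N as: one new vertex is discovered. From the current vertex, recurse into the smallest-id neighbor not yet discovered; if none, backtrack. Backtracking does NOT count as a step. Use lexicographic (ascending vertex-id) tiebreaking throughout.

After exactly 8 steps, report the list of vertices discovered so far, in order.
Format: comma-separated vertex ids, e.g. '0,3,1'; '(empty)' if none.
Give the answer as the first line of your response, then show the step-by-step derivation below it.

0,1,6,3,5,7,4,2

step 1: discover 0; path=0; order=0
step 2: discover 1; path=0>1; order=0,1
step 3: discover 6; path=0>6; order=0,1,6
step 4: discover 3; path=0>6>3; order=0,1,6,3
step 5: discover 5; path=0>6>3>5; order=0,1,6,3,5
step 6: discover 7; path=0>6>3>7; order=0,1,6,3,5,7
step 7: discover 4; path=0>6>4; order=0,1,6,3,5,7,4
step 8: discover 2; path=0>6>4>2; order=0,1,6,3,5,7,4,2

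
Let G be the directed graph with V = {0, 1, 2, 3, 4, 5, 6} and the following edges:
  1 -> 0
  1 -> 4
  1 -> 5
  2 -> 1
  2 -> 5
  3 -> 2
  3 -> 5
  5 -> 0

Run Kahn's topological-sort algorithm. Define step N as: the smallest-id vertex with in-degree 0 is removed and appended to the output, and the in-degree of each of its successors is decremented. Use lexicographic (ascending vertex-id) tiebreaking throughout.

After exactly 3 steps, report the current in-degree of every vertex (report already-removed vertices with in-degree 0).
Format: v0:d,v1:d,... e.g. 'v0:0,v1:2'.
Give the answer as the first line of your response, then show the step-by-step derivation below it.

v0:1,v1:0,v2:0,v3:0,v4:0,v5:0,v6:0

step 1: output 3; order=[3]; indeg=(2,1,0,0,1,2,0)
step 2: output 2; order=[3,2]; indeg=(2,0,0,0,1,1,0)
step 3: output 1; order=[3,2,1]; indeg=(1,0,0,0,0,0,0)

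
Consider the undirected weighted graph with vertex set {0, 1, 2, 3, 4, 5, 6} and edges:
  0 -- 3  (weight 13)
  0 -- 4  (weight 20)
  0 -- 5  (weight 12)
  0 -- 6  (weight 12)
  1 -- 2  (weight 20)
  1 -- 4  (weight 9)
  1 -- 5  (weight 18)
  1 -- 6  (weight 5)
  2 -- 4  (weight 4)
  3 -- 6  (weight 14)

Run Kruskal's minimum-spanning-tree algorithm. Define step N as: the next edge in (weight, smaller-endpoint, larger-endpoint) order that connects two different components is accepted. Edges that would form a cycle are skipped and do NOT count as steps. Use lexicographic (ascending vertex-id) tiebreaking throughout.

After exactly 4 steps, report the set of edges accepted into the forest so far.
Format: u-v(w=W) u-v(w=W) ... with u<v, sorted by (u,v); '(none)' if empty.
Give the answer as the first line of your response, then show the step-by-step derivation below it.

0-5(w=12) 1-4(w=9) 1-6(w=5) 2-4(w=4)

step 1: add edge 2-4 (w=4); MST = {2-4(w=4)}
step 2: add edge 1-6 (w=5); MST = {1-6(w=5) 2-4(w=4)}
step 3: add edge 1-4 (w=9); MST = {1-4(w=9) 1-6(w=5) 2-4(w=4)}
step 4: add edge 0-5 (w=12); MST = {0-5(w=12) 1-4(w=9) 1-6(w=5) 2-4(w=4)}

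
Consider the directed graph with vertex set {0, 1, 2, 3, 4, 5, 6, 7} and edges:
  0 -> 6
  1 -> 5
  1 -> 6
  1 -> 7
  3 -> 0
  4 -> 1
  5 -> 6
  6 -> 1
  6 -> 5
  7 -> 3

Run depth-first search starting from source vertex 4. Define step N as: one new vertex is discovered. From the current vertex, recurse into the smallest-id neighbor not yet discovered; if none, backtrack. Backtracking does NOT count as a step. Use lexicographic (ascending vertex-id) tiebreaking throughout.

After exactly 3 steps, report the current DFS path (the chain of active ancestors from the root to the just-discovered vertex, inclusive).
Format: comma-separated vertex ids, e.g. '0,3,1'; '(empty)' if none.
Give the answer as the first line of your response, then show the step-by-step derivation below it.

4,1,5

step 1: discover 4; path=4; order=4
step 2: discover 1; path=4>1; order=4,1
step 3: discover 5; path=4>1>5; order=4,1,5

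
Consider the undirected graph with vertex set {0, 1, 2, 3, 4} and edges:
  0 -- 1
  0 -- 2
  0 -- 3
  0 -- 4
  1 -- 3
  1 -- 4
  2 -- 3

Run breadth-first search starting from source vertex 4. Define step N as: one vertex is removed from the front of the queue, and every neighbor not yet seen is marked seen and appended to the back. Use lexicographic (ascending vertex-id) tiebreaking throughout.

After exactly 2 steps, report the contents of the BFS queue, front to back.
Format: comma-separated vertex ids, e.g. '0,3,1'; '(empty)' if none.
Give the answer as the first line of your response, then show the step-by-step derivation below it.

1,2,3

step 1: dequeue 4; queue=[0,1]; order=4
step 2: dequeue 0; queue=[1,2,3]; order=4,0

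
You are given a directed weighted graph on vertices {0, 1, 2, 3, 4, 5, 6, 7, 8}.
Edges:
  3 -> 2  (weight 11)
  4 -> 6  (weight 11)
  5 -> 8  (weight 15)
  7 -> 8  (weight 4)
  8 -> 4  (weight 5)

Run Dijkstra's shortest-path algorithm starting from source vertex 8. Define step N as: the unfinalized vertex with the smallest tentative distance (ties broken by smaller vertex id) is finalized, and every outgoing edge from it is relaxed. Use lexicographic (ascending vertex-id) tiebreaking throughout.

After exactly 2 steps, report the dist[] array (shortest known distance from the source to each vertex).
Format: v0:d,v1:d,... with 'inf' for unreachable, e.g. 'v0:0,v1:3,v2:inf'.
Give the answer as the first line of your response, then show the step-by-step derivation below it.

v0:inf,v1:inf,v2:inf,v3:inf,v4:5,v5:inf,v6:16,v7:inf,v8:0

step 1: dist = v0:inf,v1:inf,v2:inf,v3:inf,v4:5,v5:inf,v6:inf,v7:inf,v8:0
step 2: dist = v0:inf,v1:inf,v2:inf,v3:inf,v4:5,v5:inf,v6:16,v7:inf,v8:0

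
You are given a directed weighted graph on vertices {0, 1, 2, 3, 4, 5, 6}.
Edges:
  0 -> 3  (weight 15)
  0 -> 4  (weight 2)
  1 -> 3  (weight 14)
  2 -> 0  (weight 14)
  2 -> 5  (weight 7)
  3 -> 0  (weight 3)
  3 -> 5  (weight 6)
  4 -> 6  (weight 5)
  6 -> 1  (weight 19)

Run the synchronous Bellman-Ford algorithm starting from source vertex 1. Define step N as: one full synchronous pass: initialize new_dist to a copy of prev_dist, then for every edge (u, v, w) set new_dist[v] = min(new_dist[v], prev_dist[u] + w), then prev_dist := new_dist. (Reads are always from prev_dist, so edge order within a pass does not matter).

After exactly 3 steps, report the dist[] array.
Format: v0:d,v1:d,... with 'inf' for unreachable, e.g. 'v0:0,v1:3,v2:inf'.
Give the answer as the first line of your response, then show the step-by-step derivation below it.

v0:17,v1:0,v2:inf,v3:14,v4:19,v5:20,v6:inf

step 1: dist = v0:inf,v1:0,v2:inf,v3:14,v4:inf,v5:inf,v6:inf
step 2: dist = v0:17,v1:0,v2:inf,v3:14,v4:inf,v5:20,v6:inf
step 3: dist = v0:17,v1:0,v2:inf,v3:14,v4:19,v5:20,v6:inf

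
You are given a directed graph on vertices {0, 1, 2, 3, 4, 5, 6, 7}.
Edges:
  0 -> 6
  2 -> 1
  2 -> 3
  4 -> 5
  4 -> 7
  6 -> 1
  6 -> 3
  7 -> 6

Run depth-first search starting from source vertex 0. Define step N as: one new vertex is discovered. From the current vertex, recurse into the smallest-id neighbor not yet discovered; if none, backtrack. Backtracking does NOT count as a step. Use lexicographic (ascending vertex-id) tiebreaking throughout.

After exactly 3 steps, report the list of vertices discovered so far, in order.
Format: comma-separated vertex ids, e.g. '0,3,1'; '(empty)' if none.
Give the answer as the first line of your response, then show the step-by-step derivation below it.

0,6,1

step 1: discover 0; path=0; order=0
step 2: discover 6; path=0>6; order=0,6
step 3: discover 1; path=0>6>1; order=0,6,1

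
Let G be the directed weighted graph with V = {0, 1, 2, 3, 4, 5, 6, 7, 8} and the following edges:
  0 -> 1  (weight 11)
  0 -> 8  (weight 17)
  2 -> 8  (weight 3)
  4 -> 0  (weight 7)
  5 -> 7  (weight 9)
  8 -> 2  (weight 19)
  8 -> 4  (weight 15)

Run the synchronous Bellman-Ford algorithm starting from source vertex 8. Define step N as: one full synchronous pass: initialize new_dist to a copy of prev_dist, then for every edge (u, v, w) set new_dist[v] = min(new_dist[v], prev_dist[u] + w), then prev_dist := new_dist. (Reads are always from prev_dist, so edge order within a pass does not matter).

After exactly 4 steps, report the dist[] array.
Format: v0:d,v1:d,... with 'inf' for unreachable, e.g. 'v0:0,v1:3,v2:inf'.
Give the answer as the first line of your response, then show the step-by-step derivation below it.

v0:22,v1:33,v2:19,v3:inf,v4:15,v5:inf,v6:inf,v7:inf,v8:0

step 1: dist = v0:inf,v1:inf,v2:19,v3:inf,v4:15,v5:inf,v6:inf,v7:inf,v8:0
step 2: dist = v0:22,v1:inf,v2:19,v3:inf,v4:15,v5:inf,v6:inf,v7:inf,v8:0
step 3: dist = v0:22,v1:33,v2:19,v3:inf,v4:15,v5:inf,v6:inf,v7:inf,v8:0
step 4: dist = v0:22,v1:33,v2:19,v3:inf,v4:15,v5:inf,v6:inf,v7:inf,v8:0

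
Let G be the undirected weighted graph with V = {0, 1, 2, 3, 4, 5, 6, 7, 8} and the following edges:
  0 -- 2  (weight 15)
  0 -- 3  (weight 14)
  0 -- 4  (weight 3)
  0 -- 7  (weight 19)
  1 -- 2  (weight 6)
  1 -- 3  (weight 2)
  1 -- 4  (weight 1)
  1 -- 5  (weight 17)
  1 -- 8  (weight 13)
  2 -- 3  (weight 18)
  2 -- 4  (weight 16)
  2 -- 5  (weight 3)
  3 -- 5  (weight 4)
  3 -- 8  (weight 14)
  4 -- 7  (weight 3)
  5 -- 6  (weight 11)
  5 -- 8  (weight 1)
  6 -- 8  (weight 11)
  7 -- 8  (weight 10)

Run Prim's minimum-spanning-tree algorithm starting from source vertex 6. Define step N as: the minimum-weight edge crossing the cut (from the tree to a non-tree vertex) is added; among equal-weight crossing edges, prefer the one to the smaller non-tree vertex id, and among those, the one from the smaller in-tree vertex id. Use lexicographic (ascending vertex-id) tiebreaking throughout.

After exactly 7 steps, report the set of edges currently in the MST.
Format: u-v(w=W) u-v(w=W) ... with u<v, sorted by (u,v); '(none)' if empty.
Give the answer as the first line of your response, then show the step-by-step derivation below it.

0-4(w=3) 1-3(w=2) 1-4(w=1) 2-5(w=3) 3-5(w=4) 5-6(w=11) 5-8(w=1)

step 1: add edge 5-6 (w=11); MST = {5-6(w=11)}
step 2: add edge 5-8 (w=1); MST = {5-6(w=11) 5-8(w=1)}
step 3: add edge 2-5 (w=3); MST = {2-5(w=3) 5-6(w=11) 5-8(w=1)}
step 4: add edge 3-5 (w=4); MST = {2-5(w=3) 3-5(w=4) 5-6(w=11) 5-8(w=1)}
step 5: add edge 1-3 (w=2); MST = {1-3(w=2) 2-5(w=3) 3-5(w=4) 5-6(w=11) 5-8(w=1)}
step 6: add edge 1-4 (w=1); MST = {1-3(w=2) 1-4(w=1) 2-5(w=3) 3-5(w=4) 5-6(w=11) 5-8(w=1)}
step 7: add edge 0-4 (w=3); MST = {0-4(w=3) 1-3(w=2) 1-4(w=1) 2-5(w=3) 3-5(w=4) 5-6(w=11) 5-8(w=1)}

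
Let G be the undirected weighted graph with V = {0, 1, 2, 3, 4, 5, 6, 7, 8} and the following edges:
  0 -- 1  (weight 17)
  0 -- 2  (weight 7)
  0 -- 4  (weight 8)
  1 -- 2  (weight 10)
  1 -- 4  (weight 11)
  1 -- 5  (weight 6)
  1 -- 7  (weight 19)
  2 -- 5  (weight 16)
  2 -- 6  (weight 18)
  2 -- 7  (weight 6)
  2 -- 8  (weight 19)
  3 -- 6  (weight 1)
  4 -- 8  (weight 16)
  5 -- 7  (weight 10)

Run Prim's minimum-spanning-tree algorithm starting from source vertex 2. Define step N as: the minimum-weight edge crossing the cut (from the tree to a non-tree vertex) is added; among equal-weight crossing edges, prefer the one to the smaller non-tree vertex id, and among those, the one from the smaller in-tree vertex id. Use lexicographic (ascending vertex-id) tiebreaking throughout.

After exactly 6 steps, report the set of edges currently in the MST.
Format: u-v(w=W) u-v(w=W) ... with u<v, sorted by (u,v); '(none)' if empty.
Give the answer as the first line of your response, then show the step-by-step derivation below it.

0-2(w=7) 0-4(w=8) 1-2(w=10) 1-5(w=6) 2-7(w=6) 4-8(w=16)

step 1: add edge 2-7 (w=6); MST = {2-7(w=6)}
step 2: add edge 0-2 (w=7); MST = {0-2(w=7) 2-7(w=6)}
step 3: add edge 0-4 (w=8); MST = {0-2(w=7) 0-4(w=8) 2-7(w=6)}
step 4: add edge 1-2 (w=10); MST = {0-2(w=7) 0-4(w=8) 1-2(w=10) 2-7(w=6)}
step 5: add edge 1-5 (w=6); MST = {0-2(w=7) 0-4(w=8) 1-2(w=10) 1-5(w=6) 2-7(w=6)}
step 6: add edge 4-8 (w=16); MST = {0-2(w=7) 0-4(w=8) 1-2(w=10) 1-5(w=6) 2-7(w=6) 4-8(w=16)}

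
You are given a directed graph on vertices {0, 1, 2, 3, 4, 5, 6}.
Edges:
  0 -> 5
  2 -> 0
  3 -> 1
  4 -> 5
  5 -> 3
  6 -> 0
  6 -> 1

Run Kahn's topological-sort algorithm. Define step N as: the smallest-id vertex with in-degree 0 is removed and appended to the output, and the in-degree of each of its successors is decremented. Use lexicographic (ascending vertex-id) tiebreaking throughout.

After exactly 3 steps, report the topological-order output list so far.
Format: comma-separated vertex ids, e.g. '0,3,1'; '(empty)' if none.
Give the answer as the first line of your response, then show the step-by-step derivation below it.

2,4,6

step 1: output 2; order=[2]; indeg=(1,2,0,1,0,2,0)
step 2: output 4; order=[2,4]; indeg=(1,2,0,1,0,1,0)
step 3: output 6; order=[2,4,6]; indeg=(0,1,0,1,0,1,0)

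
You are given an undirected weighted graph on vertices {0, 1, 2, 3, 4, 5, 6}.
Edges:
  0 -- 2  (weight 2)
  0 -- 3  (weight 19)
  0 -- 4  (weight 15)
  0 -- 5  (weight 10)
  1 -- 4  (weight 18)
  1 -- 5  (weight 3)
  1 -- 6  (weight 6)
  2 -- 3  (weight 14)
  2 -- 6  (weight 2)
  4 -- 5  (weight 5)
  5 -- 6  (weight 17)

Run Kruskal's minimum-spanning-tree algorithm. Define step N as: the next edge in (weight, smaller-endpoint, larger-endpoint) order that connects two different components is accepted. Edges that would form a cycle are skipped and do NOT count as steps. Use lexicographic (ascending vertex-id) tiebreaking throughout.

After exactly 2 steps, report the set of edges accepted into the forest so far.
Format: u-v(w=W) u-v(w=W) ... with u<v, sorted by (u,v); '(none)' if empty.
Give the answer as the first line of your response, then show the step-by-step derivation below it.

0-2(w=2) 2-6(w=2)

step 1: add edge 0-2 (w=2); MST = {0-2(w=2)}
step 2: add edge 2-6 (w=2); MST = {0-2(w=2) 2-6(w=2)}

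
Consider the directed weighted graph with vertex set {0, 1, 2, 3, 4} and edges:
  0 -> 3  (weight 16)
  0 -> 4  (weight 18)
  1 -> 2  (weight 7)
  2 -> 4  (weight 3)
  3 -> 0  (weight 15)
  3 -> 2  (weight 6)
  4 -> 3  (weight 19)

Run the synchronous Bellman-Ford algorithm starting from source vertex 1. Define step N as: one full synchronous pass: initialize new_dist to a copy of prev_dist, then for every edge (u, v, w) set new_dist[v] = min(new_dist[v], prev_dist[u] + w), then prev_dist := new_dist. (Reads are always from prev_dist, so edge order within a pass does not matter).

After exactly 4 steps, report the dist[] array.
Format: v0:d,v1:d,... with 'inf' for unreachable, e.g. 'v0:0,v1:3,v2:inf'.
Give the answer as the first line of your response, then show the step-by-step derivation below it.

v0:44,v1:0,v2:7,v3:29,v4:10

step 1: dist = v0:inf,v1:0,v2:7,v3:inf,v4:inf
step 2: dist = v0:inf,v1:0,v2:7,v3:inf,v4:10
step 3: dist = v0:inf,v1:0,v2:7,v3:29,v4:10
step 4: dist = v0:44,v1:0,v2:7,v3:29,v4:10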